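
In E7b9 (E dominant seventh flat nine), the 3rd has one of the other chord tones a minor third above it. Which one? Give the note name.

B

The chord tones of E7b9 are E, G♯, B, D, F.
The 3rd is G♯. A minor third above G♯ is B.
B is the chord's 5th.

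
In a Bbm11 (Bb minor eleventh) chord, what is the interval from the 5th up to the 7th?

minor third

The chord tones of Bbm11 are Bb-Db-F-Ab-C-Eb.
5th = F; 7th = Ab.
F up to Ab is 3 semitones, a half step narrower than a major third, so the interval is minor.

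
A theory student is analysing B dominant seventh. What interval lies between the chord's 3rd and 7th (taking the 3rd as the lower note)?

B7: B-D♯-F♯-A.
The 3rd is D♯ and the 7th is A.
From D♯ to A: 6 semitones over a fifth = diminished.

diminished fifth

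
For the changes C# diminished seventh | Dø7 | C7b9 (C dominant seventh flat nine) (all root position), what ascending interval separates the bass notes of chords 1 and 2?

minor 2nd

The roots are C# and D.
From C# to D: 1 semitone over a second = minor.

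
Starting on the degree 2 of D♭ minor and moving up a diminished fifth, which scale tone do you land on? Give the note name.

Bbb

The scale is D♭ E♭ F♭ G♭ A♭ B𝄫 C♭.
The degree 2 is E♭; a diminished fifth above that is B𝄫 — scale degree 6.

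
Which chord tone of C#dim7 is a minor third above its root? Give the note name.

C#dim7: C#, E, G, Bb.
The root is C#. A minor third above C# is E.
E is the chord's 3rd.

E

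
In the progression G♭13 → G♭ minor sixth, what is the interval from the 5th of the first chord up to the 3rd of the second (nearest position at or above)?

G♭13 has D♭ as its 5th, and G♭ minor sixth has B𝄫 as its 3rd.
6 letter names make it a sixth; at 8 semitones (a half step narrower than major) the quality is minor.

minor sixth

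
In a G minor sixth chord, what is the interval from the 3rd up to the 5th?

Spelling the chord: G–Bb–D–E.
3rd = Bb; 5th = D.
From Bb to D is 4 semitones, exactly the major third.

major 3rd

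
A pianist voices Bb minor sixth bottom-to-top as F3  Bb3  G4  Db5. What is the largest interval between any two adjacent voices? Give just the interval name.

Adjacent intervals: F3→Bb3 = perfect fourth; Bb3→G4 = major sixth; G4→Db5 = diminished fifth.
The largest is Bb3 to G4, a major sixth (9 semitones).

M6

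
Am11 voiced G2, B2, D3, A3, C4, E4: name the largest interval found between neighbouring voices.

Adjacent intervals: G2→B2 = major third; B2→D3 = minor third; D3→A3 = perfect fifth; A3→C4 = minor third; C4→E4 = major third.
The largest is D3 to A3, a perfect fifth (7 semitones).

perfect fifth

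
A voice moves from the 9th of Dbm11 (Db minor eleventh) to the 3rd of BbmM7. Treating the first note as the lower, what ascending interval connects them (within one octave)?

The 9th of Dbm11 (Db minor eleventh) is Eb; the 3rd of BbmM7 is Db.
Eb up to Db is 10 semitones, a half step narrower than a major seventh, so the interval is minor.

minor seventh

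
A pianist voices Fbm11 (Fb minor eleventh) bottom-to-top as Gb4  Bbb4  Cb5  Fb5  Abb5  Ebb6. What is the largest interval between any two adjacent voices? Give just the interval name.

perfect 5th

Adjacent intervals: Gb4→Bbb4 = minor third; Bbb4→Cb5 = major second; Cb5→Fb5 = perfect fourth; Fb5→Abb5 = minor third; Abb5→Ebb6 = perfect fifth.
The largest is Abb5 to Ebb6, a perfect fifth (7 semitones).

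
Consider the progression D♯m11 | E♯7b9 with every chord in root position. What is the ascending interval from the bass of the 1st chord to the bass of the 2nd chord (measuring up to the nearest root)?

M2

The roots are D♯ and E♯.
D♯ up to E♯ spans 2 letter names and 2 semitones — a major second.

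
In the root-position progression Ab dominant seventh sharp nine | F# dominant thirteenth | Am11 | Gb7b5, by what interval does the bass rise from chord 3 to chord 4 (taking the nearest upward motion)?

diminished seventh

The roots are A and Gb.
7 letter names make it a seventh; at 9 semitones (a whole step narrower than major) the quality is diminished.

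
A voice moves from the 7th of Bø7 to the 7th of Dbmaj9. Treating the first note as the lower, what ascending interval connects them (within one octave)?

The 7th of Bø7 is A; the 7th of Dbmaj9 is C.
From A to C: 3 semitones over a third = minor.

minor third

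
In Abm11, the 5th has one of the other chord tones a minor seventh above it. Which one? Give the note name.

Db

Ab minor eleventh is spelled Ab, Cb, Eb, Gb, Bb, Db.
The 5th is Eb. A minor seventh above Eb is Db.
Db is the chord's 11th.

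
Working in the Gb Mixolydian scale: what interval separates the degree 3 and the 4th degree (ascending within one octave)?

minor 2nd

Spelling the Gb Mixolydian scale: Gb Ab Bb Cb Db Eb Fb.
So we need the interval from Bb up to Cb.
From Bb to Cb: 1 semitone over a second = minor.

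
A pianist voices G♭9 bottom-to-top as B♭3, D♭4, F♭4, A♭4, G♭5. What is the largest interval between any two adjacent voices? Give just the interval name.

minor seventh

Adjacent intervals: B♭3→D♭4 = minor third; D♭4→F♭4 = minor third; F♭4→A♭4 = major third; A♭4→G♭5 = minor seventh.
The largest is A♭4 to G♭5, a minor seventh (10 semitones).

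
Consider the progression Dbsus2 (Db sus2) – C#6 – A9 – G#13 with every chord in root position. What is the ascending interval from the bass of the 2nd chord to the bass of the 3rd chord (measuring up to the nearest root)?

minor sixth

The roots are C# and A.
C# up to A is 8 semitones, a half step narrower than a major sixth, so the interval is minor.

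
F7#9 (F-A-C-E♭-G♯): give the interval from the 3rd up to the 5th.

minor third

That puts A below C.
3 letter names make it a third; at 3 semitones (a half step narrower than major) the quality is minor.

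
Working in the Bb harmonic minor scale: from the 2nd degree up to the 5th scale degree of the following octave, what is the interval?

perfect eleventh

Bb harmonic minor: Bb C Db Eb F Gb A.
The 2nd degree is C and the scale degree 5 (up an octave) is F.
From C to F is 17 semitones, exactly the perfect eleventh.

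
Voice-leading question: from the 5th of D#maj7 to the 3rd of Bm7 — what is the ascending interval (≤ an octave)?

The 5th of D#maj7 is A#; the 3rd of Bm7 is D.
From A# to D: 4 semitones over a fourth = diminished.

diminished fourth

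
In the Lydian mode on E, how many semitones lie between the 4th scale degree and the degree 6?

3

The scale is E F# G# A# B C# D#.
A# up to C# is a minor third — 3 semitones.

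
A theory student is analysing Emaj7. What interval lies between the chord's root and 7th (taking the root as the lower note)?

major 7th

E major seventh is spelled E-G#-B-D#.
Root = E; 7th = D#.
Counting 7 letters and 11 half steps from E gives a major seventh.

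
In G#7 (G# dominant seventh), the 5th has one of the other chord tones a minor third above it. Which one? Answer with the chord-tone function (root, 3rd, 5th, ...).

7th

G#7: G#-B#-D#-F#.
The 5th is D#. A minor third above D# is F#.
F# is the chord's 7th.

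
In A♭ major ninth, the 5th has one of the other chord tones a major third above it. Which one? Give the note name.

Spelling the chord: A♭–C–E♭–G–B♭.
The 5th is E♭. A major third above E♭ is G.
G is the chord's 7th.

G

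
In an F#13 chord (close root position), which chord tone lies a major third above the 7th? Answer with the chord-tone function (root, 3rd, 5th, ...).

9th

The chord tones of F#13 are F#–A#–C#–E–G#–D#.
The 7th is E. A major third above E is G#.
G# is the chord's 9th.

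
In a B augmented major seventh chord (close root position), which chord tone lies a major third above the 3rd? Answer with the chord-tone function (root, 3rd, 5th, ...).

5th

The chord tones of B augmented major seventh are B-D♯-F𝄪-A♯.
The 3rd is D♯. A major third above D♯ is F𝄪.
F𝄪 is the chord's 5th.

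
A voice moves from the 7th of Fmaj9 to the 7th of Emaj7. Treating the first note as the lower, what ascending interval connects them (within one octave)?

major 7th

Fmaj9 has E as its 7th, and Emaj7 has D# as its 7th.
Counting 7 letters and 11 half steps from E gives a major seventh.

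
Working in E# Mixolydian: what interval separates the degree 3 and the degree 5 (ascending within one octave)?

Spelling E# Mixolydian: E# F## G## A# B# C## D#.
That puts G## below B#.
3 letter names make it a third; at 3 semitones (a half step narrower than major) the quality is minor.

minor 3rd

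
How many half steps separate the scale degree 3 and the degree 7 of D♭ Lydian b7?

6

The scale is D♭ E♭ F G A♭ B♭ C♭.
F up to C♭ is a diminished fifth — 6 semitones.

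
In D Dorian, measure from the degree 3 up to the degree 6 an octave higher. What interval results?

The scale runs D E F G A B C.
Degree 3 = F; degree 6 (up an octave) = B.
11 letter names make it an eleventh; at 18 semitones (a half step wider than perfect) the quality is augmented.

augmented eleventh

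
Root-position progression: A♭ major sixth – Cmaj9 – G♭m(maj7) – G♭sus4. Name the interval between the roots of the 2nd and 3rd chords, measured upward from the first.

diminished fifth

The roots are C and G♭.
From C to G♭: 6 semitones over a fifth = diminished.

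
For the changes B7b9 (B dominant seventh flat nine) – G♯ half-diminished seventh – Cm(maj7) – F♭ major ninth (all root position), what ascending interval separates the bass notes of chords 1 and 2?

The roots are B and G♯.
From B to G♯ is 9 semitones, exactly the major sixth.

major 6th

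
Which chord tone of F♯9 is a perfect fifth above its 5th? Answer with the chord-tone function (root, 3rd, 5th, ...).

9th

F♯ dominant ninth is spelled F♯-A♯-C♯-E-G♯.
The 5th is C♯. A perfect fifth above C♯ is G♯.
G♯ is the chord's 9th.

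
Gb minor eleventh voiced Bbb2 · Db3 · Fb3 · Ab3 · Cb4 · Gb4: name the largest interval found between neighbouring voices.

Adjacent intervals: Bbb2→Db3 = major third; Db3→Fb3 = minor third; Fb3→Ab3 = major third; Ab3→Cb4 = minor third; Cb4→Gb4 = perfect fifth.
The largest is Cb4 to Gb4, a perfect fifth (7 semitones).

P5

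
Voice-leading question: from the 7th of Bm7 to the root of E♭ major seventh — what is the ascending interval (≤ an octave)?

diminished fifth

Bm7 has A as its 7th, and E♭ major seventh has E♭ as its root.
A up to E♭ is 6 semitones, a half step narrower than a perfect fifth, so the interval is diminished.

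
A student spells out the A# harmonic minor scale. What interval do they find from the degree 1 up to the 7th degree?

Spelling the A# harmonic minor scale: A# B# C# D# E# F# G##.
That puts A# below G##.
Counting 7 letters and 11 half steps from A# gives a major seventh.

major seventh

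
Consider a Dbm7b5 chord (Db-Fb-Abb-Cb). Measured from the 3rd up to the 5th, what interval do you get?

minor third

The 3rd is Fb and the 5th is Abb.
Fb up to Abb is 3 semitones, a half step narrower than a major third, so the interval is minor.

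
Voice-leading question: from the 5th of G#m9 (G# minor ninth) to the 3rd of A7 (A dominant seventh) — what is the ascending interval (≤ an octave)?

The 5th of G#m9 (G# minor ninth) is D#; the 3rd of A7 (A dominant seventh) is C#.
7 letter names make it a seventh; at 10 semitones (a half step narrower than major) the quality is minor.

m7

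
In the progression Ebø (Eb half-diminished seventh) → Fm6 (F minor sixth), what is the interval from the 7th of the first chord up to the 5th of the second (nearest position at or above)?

major 7th

The 7th of Ebø (Eb half-diminished seventh) is Db; the 5th of Fm6 (F minor sixth) is C.
From Db to C is 11 semitones, exactly the major seventh.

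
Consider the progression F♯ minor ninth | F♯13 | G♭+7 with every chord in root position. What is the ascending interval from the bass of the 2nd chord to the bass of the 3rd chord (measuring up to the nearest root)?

The roots are F♯ and G♭.
2 letter names make it a second; at 0 semitones (a whole step narrower than major) the quality is diminished.

diminished 2nd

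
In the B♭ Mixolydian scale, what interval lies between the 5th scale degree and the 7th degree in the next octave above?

minor 10th

B♭ mixolydian: B♭ C D E♭ F G A♭.
The 5th scale degree is F and the degree 7 (up an octave) is A♭.
F up to A♭ is 15 semitones, a half step narrower than a major tenth, so the interval is minor.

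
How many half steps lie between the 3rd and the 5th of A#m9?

Spelling the chord: A#–C#–E#–G#–B#.
C# to E# is a major third: 4 semitones.

4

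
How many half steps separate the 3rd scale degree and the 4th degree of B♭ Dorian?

2

The scale is B♭ C D♭ E♭ F G A♭.
D♭ up to E♭ is a major second — 2 semitones.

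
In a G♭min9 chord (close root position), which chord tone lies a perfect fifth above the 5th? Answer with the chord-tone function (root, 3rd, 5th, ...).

Spelling the chord: G♭–B𝄫–D♭–F♭–A♭.
The 5th is D♭. A perfect fifth above D♭ is A♭.
A♭ is the chord's 9th.

9th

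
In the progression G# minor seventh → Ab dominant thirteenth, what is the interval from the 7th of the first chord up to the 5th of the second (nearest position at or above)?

G# minor seventh has F# as its 7th, and Ab dominant thirteenth has Eb as its 5th.
F# up to Eb is 9 semitones, a whole step narrower than a major seventh, so the interval is diminished.

diminished 7th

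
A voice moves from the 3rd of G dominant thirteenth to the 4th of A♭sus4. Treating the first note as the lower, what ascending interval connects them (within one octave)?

G dominant thirteenth has B as its 3rd, and A♭sus4 has D♭ as its 4th.
3 letter names make it a third; at 2 semitones (a whole step narrower than major) the quality is diminished.

diminished 3rd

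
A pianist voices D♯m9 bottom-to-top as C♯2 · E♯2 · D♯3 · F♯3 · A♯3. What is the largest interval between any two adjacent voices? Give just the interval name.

Adjacent intervals: C♯2→E♯2 = major third; E♯2→D♯3 = minor seventh; D♯3→F♯3 = minor third; F♯3→A♯3 = major third.
The largest is E♯2 to D♯3, a minor seventh (10 semitones).

minor seventh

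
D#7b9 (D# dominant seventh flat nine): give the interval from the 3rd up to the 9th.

D# dominant seventh flat nine: D#, F##, A#, C#, E.
The 3rd is F## and the 9th is E.
7 letter names make it a seventh; at 9 semitones (a whole step narrower than major) the quality is diminished.

diminished seventh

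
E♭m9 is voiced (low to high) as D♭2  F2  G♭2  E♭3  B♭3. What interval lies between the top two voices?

Those voices are E♭3 and B♭3.
From E♭ to B♭ is 7 semitones, exactly the perfect fifth.

P5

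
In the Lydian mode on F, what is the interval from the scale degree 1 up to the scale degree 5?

Spelling the Lydian mode on F: F G A B C D E.
So we need the interval from F up to C.
From F to C is 7 semitones, exactly the perfect fifth.

perfect fifth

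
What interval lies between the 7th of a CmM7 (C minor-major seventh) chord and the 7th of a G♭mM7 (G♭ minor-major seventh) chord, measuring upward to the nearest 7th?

d5

The 7th of CmM7 (C minor-major seventh) is B; the 7th of G♭mM7 (G♭ minor-major seventh) is F.
From B to F: 6 semitones over a fifth = diminished.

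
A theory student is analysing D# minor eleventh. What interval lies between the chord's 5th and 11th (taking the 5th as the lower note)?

D#m11: D#–F#–A#–C#–E#–G#.
So we need the interval from A# up to G#.
From A# to G#: 10 semitones over a seventh = minor.

minor seventh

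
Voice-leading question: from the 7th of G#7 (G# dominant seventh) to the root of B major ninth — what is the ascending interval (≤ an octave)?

P4

G#7 (G# dominant seventh) has F# as its 7th, and B major ninth has B as its root.
Counting 4 letters and 5 half steps from F# gives a perfect fourth.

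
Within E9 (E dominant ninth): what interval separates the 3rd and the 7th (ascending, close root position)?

diminished 5th

The chord tones of E9 are E, G♯, B, D, F♯.
3rd = G♯; 7th = D.
G♯ up to D is 6 semitones, a half step narrower than a perfect fifth, so the interval is diminished.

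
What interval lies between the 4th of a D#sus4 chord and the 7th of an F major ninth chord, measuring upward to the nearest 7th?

The 4th of D#sus4 is G#; the 7th of F major ninth is E.
G# up to E is 8 semitones, a half step narrower than a major sixth, so the interval is minor.

minor 6th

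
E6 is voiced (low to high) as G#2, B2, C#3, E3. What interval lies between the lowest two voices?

minor 3rd

Those voices are G#2 and B2.
3 letter names make it a third; at 3 semitones (a half step narrower than major) the quality is minor.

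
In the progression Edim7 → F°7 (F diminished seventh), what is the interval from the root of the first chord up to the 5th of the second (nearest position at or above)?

diminished sixth

Edim7 has E as its root, and F°7 (F diminished seventh) has Cb as its 5th.
E up to Cb is 7 semitones, a whole step narrower than a major sixth, so the interval is diminished.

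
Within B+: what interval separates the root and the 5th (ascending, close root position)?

augmented fifth

The chord tones of B+ are B D# F##.
So we need the interval from B up to F##.
From B to F##: 8 semitones over a fifth = augmented.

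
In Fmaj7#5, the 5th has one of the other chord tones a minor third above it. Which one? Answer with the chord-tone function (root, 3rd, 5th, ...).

Spelling the chord: F–A–C♯–E.
The 5th is C♯. A minor third above C♯ is E.
E is the chord's 7th.

7th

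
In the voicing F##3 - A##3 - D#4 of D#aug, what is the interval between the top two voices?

Those voices are A##3 and D#4.
A## up to D# is 4 semitones, a half step narrower than a perfect fourth, so the interval is diminished.

d4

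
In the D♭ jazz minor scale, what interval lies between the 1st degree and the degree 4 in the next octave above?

perfect 11th

The scale runs D♭ E♭ F♭ G♭ A♭ B♭ C.
The 1st degree is D♭ and the degree 4 (up an octave) is G♭.
From D♭ to G♭ is 17 semitones, exactly the perfect eleventh.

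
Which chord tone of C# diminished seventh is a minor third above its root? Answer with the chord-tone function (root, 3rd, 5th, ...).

C#dim7 is spelled C# E G Bb.
The root is C#. A minor third above C# is E.
E is the chord's 3rd.

3rd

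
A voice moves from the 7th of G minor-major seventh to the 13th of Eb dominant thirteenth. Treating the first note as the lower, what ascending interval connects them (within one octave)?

The 7th of G minor-major seventh is F#; the 13th of Eb dominant thirteenth is C.
F# up to C is 6 semitones, a half step narrower than a perfect fifth, so the interval is diminished.

diminished 5th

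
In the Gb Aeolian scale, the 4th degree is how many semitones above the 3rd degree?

The scale is Gb Ab Bbb Cb Db Ebb Fb.
Bbb up to Cb is a major second — 2 semitones.

2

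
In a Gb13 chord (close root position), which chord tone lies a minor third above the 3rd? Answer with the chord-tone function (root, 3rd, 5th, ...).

5th

Gb13: Gb, Bb, Db, Fb, Ab, Eb.
The 3rd is Bb. A minor third above Bb is Db.
Db is the chord's 5th.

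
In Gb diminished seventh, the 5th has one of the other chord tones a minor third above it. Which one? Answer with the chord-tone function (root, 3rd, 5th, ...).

Gbdim7 is spelled Gb–Bbb–Dbb–Fbb.
The 5th is Dbb. A minor third above Dbb is Fbb.
Fbb is the chord's 7th.

7th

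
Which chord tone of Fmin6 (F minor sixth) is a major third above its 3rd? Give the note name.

C

Fmin6 (F minor sixth): F–Ab–C–D.
The 3rd is Ab. A major third above Ab is C.
C is the chord's 5th.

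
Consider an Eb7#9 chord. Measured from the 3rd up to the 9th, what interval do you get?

Spelling the chord: Eb–G–Bb–Db–F#.
So we need the interval from G up to F#.
G up to F# spans 7 letter names and 11 semitones — a major seventh.

major seventh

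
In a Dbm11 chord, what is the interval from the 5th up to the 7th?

Spelling the chord: Db–Fb–Ab–Cb–Eb–Gb.
The 5th is Ab and the 7th is Cb.
From Ab to Cb: 3 semitones over a third = minor.

minor third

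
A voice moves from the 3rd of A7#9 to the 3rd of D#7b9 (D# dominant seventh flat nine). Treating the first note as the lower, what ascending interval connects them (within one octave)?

The 3rd of A7#9 is C#; the 3rd of D#7b9 (D# dominant seventh flat nine) is F##.
From C# to F##: 6 semitones over a fourth = augmented.

augmented 4th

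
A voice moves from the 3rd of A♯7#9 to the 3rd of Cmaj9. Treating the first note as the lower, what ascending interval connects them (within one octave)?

diminished third

A♯7#9 has C𝄪 as its 3rd, and Cmaj9 has E as its 3rd.
From C𝄪 to E: 2 semitones over a third = diminished.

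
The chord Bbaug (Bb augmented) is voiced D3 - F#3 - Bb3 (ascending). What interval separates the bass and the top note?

minor 6th

The outer voices are D3 and Bb3.
6 letter names make it a sixth; at 8 semitones (a half step narrower than major) the quality is minor.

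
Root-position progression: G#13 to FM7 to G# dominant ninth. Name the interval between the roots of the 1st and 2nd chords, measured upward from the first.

The roots are G# and F.
G# up to F is 9 semitones, a whole step narrower than a major seventh, so the interval is diminished.

diminished seventh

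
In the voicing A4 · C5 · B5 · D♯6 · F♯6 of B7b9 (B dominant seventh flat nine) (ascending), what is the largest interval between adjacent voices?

Adjacent intervals: A4→C5 = minor third; C5→B5 = major seventh; B5→D♯6 = major third; D♯6→F♯6 = minor third.
The largest is C5 to B5, a major seventh (11 semitones).

M7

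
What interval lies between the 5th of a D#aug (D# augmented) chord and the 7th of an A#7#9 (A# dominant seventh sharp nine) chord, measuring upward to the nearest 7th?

diminished seventh

D#aug (D# augmented) has A## as its 5th, and A#7#9 (A# dominant seventh sharp nine) has G# as its 7th.
7 letter names make it a seventh; at 9 semitones (a whole step narrower than major) the quality is diminished.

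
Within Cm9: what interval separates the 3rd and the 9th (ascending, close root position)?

C minor ninth: C-E♭-G-B♭-D.
The 3rd is E♭ and the 9th is D.
From E♭ to D is 11 semitones, exactly the major seventh.

major 7th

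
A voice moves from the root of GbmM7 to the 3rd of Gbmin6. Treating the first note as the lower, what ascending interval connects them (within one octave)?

minor 3rd

The root of GbmM7 is Gb; the 3rd of Gbmin6 is Bbb.
Gb up to Bbb is 3 semitones, a half step narrower than a major third, so the interval is minor.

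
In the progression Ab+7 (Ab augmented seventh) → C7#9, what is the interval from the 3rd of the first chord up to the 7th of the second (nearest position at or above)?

Ab+7 (Ab augmented seventh) has C as its 3rd, and C7#9 has Bb as its 7th.
C up to Bb is 10 semitones, a half step narrower than a major seventh, so the interval is minor.

minor seventh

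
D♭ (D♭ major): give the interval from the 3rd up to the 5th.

minor third

Spelling the chord: D♭, F, A♭.
3rd = F; 5th = A♭.
F up to A♭ is 3 semitones, a half step narrower than a major third, so the interval is minor.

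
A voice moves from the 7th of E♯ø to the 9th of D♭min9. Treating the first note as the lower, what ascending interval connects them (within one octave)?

E♯ø has D♯ as its 7th, and D♭min9 has E♭ as its 9th.
2 letter names make it a second; at 0 semitones (a whole step narrower than major) the quality is diminished.

diminished second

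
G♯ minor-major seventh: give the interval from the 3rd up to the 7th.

G♯ minor-major seventh is spelled G♯ B D♯ F𝄪.
3rd = B; 7th = F𝄪.
5 letter names make it a fifth; at 8 semitones (a half step wider than perfect) the quality is augmented.

A5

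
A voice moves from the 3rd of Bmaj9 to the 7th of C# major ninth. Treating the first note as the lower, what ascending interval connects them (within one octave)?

major 6th

Bmaj9 has D# as its 3rd, and C# major ninth has B# as its 7th.
D# up to B# spans 6 letter names and 9 semitones — a major sixth.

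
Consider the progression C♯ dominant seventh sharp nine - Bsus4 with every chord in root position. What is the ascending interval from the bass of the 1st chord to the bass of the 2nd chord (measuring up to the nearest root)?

minor 7th

The roots are C♯ and B.
7 letter names make it a seventh; at 10 semitones (a half step narrower than major) the quality is minor.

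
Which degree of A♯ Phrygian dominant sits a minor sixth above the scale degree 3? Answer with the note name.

The scale is A♯ B C𝄪 D♯ E♯ F♯ G♯.
The scale degree 3 is C𝄪; a minor sixth above that is A♯ — scale degree 1.

A#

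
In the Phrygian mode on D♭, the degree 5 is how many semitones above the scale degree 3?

The scale is D♭ E𝄫 F♭ G♭ A♭ B𝄫 C♭.
F♭ up to A♭ is a major third — 4 semitones.

4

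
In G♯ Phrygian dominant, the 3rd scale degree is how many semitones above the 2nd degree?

The scale is G♯ A B♯ C♯ D♯ E F♯.
A up to B♯ is an augmented second — 3 semitones.

3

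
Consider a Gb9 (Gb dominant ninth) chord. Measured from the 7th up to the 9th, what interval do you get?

The chord tones of Gb9 are Gb–Bb–Db–Fb–Ab.
7th = Fb; 9th = Ab.
Fb up to Ab spans 3 letter names and 4 semitones — a major third.

major third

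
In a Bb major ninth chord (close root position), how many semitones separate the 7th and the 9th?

Spelling the chord: Bb-D-F-A-C.
A to C is a minor third: 3 semitones.

3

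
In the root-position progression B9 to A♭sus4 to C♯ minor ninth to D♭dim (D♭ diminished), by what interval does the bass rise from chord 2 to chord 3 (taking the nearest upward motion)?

The roots are A♭ and C♯.
From A♭ to C♯: 5 semitones over a third = augmented.

augmented third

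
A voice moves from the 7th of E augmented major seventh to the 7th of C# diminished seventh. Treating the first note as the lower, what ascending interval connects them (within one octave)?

The 7th of E augmented major seventh is D#; the 7th of C# diminished seventh is Bb.
D# up to Bb is 7 semitones, a whole step narrower than a major sixth, so the interval is diminished.

diminished 6th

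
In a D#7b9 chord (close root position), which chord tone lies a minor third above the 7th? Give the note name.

D#7b9 (D# dominant seventh flat nine): D# F## A# C# E.
The 7th is C#. A minor third above C# is E.
E is the chord's 9th.

E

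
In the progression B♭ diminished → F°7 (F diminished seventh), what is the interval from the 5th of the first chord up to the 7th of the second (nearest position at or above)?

B♭ diminished has F♭ as its 5th, and F°7 (F diminished seventh) has E𝄫 as its 7th.
From F♭ to E𝄫: 10 semitones over a seventh = minor.

minor seventh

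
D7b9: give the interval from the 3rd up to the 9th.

D7b9 (D dominant seventh flat nine) is spelled D, F#, A, C, Eb.
3rd = F#; 9th = Eb.
7 letter names make it a seventh; at 9 semitones (a whole step narrower than major) the quality is diminished.

diminished seventh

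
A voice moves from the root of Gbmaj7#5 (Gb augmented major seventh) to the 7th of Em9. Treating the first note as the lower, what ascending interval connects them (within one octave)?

augmented 5th

The root of Gbmaj7#5 (Gb augmented major seventh) is Gb; the 7th of Em9 is D.
From Gb to D: 8 semitones over a fifth = augmented.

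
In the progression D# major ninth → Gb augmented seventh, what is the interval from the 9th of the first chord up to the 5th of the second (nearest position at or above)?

The 9th of D# major ninth is E#; the 5th of Gb augmented seventh is D.
E# up to D is 9 semitones, a whole step narrower than a major seventh, so the interval is diminished.

diminished 7th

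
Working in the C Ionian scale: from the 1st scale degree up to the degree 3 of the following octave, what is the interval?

major tenth

Spelling the C Ionian scale: C D E F G A B.
The 1st scale degree is C and the degree 3 (up an octave) is E.
From C to E is 16 semitones, exactly the major tenth.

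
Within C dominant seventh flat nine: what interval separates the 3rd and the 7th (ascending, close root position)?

C7b9 (C dominant seventh flat nine) is spelled C, E, G, Bb, Db.
3rd = E; 7th = Bb.
From E to Bb: 6 semitones over a fifth = diminished.

diminished fifth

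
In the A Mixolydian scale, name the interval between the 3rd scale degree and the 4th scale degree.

minor second

Spelling the A Mixolydian scale: A B C# D E F# G.
That puts C# below D.
C# up to D is 1 semitone, a half step narrower than a major second, so the interval is minor.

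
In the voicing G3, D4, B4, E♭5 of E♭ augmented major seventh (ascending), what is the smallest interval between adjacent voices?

Adjacent intervals: G3→D4 = perfect fifth; D4→B4 = major sixth; B4→E♭5 = diminished fourth.
The smallest is B4 to E♭5, a diminished fourth (4 semitones).

diminished fourth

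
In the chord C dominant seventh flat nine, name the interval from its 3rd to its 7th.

diminished fifth

C dominant seventh flat nine is spelled C–E–G–B♭–D♭.
That puts E below B♭.
5 letter names make it a fifth; at 6 semitones (a half step narrower than perfect) the quality is diminished.
This 3–7 tritone is the characteristic tension at the heart of the dominant sound.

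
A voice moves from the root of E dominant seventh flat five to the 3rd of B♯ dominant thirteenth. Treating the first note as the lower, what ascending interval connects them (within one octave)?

The root of E dominant seventh flat five is E; the 3rd of B♯ dominant thirteenth is D𝄪.
7 letter names make it a seventh; at 12 semitones (a half step wider than major) the quality is augmented.

A7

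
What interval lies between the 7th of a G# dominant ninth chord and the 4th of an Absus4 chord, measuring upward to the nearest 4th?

diminished sixth

G# dominant ninth has F# as its 7th, and Absus4 has Db as its 4th.
6 letter names make it a sixth; at 7 semitones (a whole step narrower than major) the quality is diminished.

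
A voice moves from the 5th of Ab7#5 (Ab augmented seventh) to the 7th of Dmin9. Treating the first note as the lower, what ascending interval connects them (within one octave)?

minor sixth

The 5th of Ab7#5 (Ab augmented seventh) is E; the 7th of Dmin9 is C.
E up to C is 8 semitones, a half step narrower than a major sixth, so the interval is minor.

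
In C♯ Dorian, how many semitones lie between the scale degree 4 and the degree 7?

The scale is C♯ D♯ E F♯ G♯ A♯ B.
F♯ up to B is a perfect fourth — 5 semitones.

5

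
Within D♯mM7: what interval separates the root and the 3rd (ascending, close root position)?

D♯ minor-major seventh is spelled D♯ F♯ A♯ C𝄪.
Root = D♯; 3rd = F♯.
3 letter names make it a third; at 3 semitones (a half step narrower than major) the quality is minor.

minor 3rd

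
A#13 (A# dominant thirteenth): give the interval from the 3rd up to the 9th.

m7

Spelling the chord: A#, C##, E#, G#, B#, F##.
So we need the interval from C## up to B#.
C## up to B# is 10 semitones, a half step narrower than a major seventh, so the interval is minor.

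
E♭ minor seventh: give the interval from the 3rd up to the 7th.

P5

E♭min7 (E♭ minor seventh): E♭ G♭ B♭ D♭.
That puts G♭ below D♭.
G♭ up to D♭ spans 5 letter names and 7 semitones — a perfect fifth.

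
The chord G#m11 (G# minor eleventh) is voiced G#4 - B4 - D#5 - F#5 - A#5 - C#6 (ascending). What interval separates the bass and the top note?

perfect eleventh

The outer voices are G#4 and C#6.
Counting 11 letters and 17 half steps from G# gives a perfect eleventh.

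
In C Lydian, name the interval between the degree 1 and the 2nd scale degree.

Spelling C Lydian: C D E F# G A B.
The degree 1 is C and the degree 2 is D.
Counting 2 letters and 2 half steps from C gives a major second.

major second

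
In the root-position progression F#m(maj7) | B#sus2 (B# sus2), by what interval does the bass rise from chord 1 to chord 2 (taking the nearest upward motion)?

augmented fourth

The roots are F# and B#.
4 letter names make it a fourth; at 6 semitones (a half step wider than perfect) the quality is augmented.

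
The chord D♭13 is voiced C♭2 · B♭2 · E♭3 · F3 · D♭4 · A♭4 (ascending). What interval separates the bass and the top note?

major 20th

The outer voices are C♭2 and A♭4.
C♭ up to A♭ spans 20 letter names and 33 semitones — a major 20th.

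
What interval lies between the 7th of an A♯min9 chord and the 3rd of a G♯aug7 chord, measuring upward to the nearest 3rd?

major third

A♯min9 has G♯ as its 7th, and G♯aug7 has B♯ as its 3rd.
From G♯ to B♯ is 4 semitones, exactly the major third.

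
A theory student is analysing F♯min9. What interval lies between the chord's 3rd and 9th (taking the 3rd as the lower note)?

The chord tones of F♯min9 (F♯ minor ninth) are F♯, A, C♯, E, G♯.
The 3rd is A and the 9th is G♯.
A up to G♯ spans 7 letter names and 11 semitones — a major seventh.

major 7th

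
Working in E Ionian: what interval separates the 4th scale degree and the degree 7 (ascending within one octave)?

A4

Spelling E Ionian: E F# G# A B C# D#.
That puts A below D#.
From A to D#: 6 semitones over a fourth = augmented.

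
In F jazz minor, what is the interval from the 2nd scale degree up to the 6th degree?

The scale runs F G Ab Bb C D E.
So we need the interval from G up to D.
From G to D is 7 semitones, exactly the perfect fifth.

perfect 5th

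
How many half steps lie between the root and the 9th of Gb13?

The chord tones of Gb13 are Gb–Bb–Db–Fb–Ab–Eb.
Gb to Ab is a major ninth: 14 semitones.

14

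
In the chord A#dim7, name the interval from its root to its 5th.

diminished fifth

A# diminished seventh is spelled A#-C#-E-G.
That puts A# below E.
From A# to E: 6 semitones over a fifth = diminished.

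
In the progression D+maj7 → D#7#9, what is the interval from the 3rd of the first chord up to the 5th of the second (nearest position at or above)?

major third

The 3rd of D+maj7 is F#; the 5th of D#7#9 is A#.
Counting 3 letters and 4 half steps from F# gives a major third.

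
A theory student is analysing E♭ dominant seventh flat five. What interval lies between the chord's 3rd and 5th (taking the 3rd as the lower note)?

diminished third

E♭ dominant seventh flat five is spelled E♭, G, B𝄫, D♭.
So we need the interval from G up to B𝄫.
From G to B𝄫: 2 semitones over a third = diminished.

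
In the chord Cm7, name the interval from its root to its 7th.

Cm7: C Eb G Bb.
The root is C and the 7th is Bb.
From C to Bb: 10 semitones over a seventh = minor.

minor seventh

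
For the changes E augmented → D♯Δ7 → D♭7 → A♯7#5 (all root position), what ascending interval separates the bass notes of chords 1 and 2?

major seventh

The roots are E and D♯.
Counting 7 letters and 11 half steps from E gives a major seventh.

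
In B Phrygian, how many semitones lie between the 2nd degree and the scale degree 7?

The scale is B C D E F# G A.
C up to A is a major sixth — 9 semitones.

9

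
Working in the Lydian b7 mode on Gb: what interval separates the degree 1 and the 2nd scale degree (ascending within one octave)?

major second

Gb lydian dominant: Gb Ab Bb C Db Eb Fb.
That puts Gb below Ab.
From Gb to Ab is 2 semitones, exactly the major second.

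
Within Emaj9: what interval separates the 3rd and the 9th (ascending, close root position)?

minor 7th

Emaj9: E G# B D# F#.
3rd = G#; 9th = F#.
7 letter names make it a seventh; at 10 semitones (a half step narrower than major) the quality is minor.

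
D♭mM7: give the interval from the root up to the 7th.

major seventh

The chord tones of D♭mM7 are D♭ F♭ A♭ C.
That puts D♭ below C.
D♭ up to C spans 7 letter names and 11 semitones — a major seventh.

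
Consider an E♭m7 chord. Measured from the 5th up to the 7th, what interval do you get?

E♭-7 (E♭ minor seventh): E♭ G♭ B♭ D♭.
5th = B♭; 7th = D♭.
B♭ up to D♭ is 3 semitones, a half step narrower than a major third, so the interval is minor.

m3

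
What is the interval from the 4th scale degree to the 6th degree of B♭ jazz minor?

Spelling B♭ jazz minor: B♭ C D♭ E♭ F G A.
The 4th scale degree is E♭ and the 6th scale degree is G.
From E♭ to G is 4 semitones, exactly the major third.

major third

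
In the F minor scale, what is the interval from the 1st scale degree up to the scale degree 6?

F natural minor: F G A♭ B♭ C D♭ E♭.
1st scale degree = F; 6th degree = D♭.
From F to D♭: 8 semitones over a sixth = minor.

m6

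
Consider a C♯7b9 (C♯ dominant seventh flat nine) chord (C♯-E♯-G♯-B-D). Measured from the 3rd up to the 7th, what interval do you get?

So we need the interval from E♯ up to B.
From E♯ to B: 6 semitones over a fifth = diminished.

diminished 5th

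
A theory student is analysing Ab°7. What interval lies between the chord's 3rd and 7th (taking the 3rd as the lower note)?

The chord tones of Ab diminished seventh are Ab Cb Ebb Gbb.
That puts Cb below Gbb.
5 letter names make it a fifth; at 6 semitones (a half step narrower than perfect) the quality is diminished.

d5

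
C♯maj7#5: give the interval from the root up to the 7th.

The chord tones of C♯+maj7 (C♯ augmented major seventh) are C♯-E♯-G𝄪-B♯.
The root is C♯ and the 7th is B♯.
Counting 7 letters and 11 half steps from C♯ gives a major seventh.

M7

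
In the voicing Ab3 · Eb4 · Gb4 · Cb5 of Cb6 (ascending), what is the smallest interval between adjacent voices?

m3

Adjacent intervals: Ab3→Eb4 = perfect fifth; Eb4→Gb4 = minor third; Gb4→Cb5 = perfect fourth.
The smallest is Eb4 to Gb4, a minor third (3 semitones).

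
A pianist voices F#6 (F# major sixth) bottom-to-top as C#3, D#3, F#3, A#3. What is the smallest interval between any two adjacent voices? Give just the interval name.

M2

Adjacent intervals: C#3→D#3 = major second; D#3→F#3 = minor third; F#3→A#3 = major third.
The smallest is C#3 to D#3, a major second (2 semitones).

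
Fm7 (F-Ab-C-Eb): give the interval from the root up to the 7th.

minor seventh

That puts F below Eb.
F up to Eb is 10 semitones, a half step narrower than a major seventh, so the interval is minor.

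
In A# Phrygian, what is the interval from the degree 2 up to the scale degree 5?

A# phrygian: A# B C# D# E# F# G#.
So we need the interval from B up to E#.
B up to E# is 6 semitones, a half step wider than a perfect fourth, so the interval is augmented.

augmented fourth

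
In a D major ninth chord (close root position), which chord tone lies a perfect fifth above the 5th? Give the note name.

E

The chord tones of D major ninth are D F# A C# E.
The 5th is A. A perfect fifth above A is E.
E is the chord's 9th.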